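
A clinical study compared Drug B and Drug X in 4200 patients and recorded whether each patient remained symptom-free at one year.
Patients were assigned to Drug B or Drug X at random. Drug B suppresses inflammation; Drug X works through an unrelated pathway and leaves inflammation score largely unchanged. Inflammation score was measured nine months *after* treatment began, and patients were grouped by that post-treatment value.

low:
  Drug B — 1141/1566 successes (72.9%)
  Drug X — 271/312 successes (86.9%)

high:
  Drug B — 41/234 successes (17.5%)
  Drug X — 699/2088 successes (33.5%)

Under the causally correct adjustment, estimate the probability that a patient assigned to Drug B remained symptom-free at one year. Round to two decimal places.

0.66

Within every inflammation score level Drug X has the higher rate, yet pooled Drug B does — Simpson's reversal.
The distribution of inflammation score is itself part of what the drug does — it is an intermediate outcome. Holding it fixed would remove that part of the effect; the total effect is the pooled difference.
So P(outcome | do(Drug B)) is just the pooled rate for Drug B: 1182/1800 = 0.657.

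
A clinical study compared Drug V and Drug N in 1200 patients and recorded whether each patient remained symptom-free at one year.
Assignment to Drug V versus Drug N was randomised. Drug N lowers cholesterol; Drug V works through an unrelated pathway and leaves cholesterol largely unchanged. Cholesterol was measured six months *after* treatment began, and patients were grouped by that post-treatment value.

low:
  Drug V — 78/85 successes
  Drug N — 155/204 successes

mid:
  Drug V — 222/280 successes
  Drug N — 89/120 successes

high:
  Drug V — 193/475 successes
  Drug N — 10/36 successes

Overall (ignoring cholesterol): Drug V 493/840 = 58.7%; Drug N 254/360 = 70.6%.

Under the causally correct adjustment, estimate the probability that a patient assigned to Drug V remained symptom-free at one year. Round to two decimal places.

0.59

Cholesterol is downstream of the drug. One should not condition on a consequence of treatment, so the overall rates are the right comparison.
So P(outcome | do(Drug V)) is just the pooled rate for Drug V: 493/840 = 0.587.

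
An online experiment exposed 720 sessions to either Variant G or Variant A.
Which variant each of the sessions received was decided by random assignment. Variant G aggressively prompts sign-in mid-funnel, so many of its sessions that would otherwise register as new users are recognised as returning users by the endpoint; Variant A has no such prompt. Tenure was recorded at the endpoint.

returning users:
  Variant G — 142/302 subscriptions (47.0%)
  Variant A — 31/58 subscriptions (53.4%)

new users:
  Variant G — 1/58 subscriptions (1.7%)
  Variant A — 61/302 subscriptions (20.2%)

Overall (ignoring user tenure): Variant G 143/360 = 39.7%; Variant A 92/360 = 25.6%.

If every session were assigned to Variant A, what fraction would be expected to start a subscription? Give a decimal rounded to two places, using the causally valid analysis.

0.26

The user tenure-specific comparison favours Variant A throughout, but the pooled figures favour Variant G. The question is whether to condition on user tenure.
The distribution of user tenure is itself part of what the variant does — it is an intermediate outcome. Holding it fixed would remove that part of the effect; the total effect is the pooled difference.
So P(outcome | do(Variant A)) is just the pooled rate for Variant A: 92/360 = 0.256.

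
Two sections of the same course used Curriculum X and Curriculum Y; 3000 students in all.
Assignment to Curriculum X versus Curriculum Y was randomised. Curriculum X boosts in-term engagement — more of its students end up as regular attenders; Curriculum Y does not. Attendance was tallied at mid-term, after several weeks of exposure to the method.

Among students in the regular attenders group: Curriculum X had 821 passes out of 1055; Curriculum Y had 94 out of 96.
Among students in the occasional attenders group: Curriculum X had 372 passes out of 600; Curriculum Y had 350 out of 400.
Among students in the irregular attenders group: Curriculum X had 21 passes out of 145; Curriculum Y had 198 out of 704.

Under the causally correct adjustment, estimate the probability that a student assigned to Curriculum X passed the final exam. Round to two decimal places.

0.67

Mid-term attendance is downstream of the teaching method. One should not condition on a consequence of treatment, so the overall rates are the right comparison.
So P(outcome | do(Curriculum X)) is just the pooled rate for Curriculum X: 1214/1800 = 0.674.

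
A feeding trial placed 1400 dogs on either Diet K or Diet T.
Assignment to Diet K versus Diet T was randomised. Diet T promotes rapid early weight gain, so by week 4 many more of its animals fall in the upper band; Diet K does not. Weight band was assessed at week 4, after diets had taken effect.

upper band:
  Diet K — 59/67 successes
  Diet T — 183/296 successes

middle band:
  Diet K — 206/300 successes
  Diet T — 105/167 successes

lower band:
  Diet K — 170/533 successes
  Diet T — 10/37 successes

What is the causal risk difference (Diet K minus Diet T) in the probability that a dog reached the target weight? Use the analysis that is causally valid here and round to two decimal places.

Within every week-4 weight band level Diet K has the higher rate, yet pooled Diet T does — Simpson's reversal.
The distribution of week-4 weight band is itself part of what the diet does — it is an intermediate outcome. Holding it fixed would remove that part of the effect; the total effect is the pooled difference.
The causal difference is the pooled difference: 0.483 − 0.596 = -0.113.

-0.11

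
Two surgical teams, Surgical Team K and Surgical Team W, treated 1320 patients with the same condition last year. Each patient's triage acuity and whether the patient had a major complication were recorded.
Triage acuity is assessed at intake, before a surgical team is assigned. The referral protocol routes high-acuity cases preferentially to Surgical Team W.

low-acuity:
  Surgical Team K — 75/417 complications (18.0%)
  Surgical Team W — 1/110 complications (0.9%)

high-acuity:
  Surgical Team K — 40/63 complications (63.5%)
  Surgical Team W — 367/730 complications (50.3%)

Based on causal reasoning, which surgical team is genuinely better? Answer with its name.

Surgical Team W

The triage acuity-specific comparison favours Surgical Team W throughout, but the pooled figures favour Surgical Team K. The question is whether to condition on triage acuity.
The imbalance in triage acuity arose from how patients were allocated, not from anything the surgical team did; and triage acuity independently affects the outcome. The pooled gap is confounded — condition on triage acuity.
Within each level — low-acuity: 18.0% vs 0.9%; high-acuity: 63.5% vs 50.3% — Surgical Team W is lower every time.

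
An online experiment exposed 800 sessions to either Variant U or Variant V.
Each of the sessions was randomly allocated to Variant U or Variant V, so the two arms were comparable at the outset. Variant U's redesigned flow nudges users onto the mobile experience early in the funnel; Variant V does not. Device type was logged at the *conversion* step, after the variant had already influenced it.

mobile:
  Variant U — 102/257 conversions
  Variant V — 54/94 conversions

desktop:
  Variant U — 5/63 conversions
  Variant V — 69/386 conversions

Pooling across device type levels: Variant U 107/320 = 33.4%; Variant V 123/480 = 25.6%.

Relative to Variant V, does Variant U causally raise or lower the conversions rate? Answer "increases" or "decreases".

increases

The distribution of device type is itself part of what the variant does — it is an intermediate outcome. Holding it fixed would remove that part of the effect; the total effect is the pooled difference.
Pooled: Variant U 33.4% vs Variant V 25.6%; Variant U is higher overall.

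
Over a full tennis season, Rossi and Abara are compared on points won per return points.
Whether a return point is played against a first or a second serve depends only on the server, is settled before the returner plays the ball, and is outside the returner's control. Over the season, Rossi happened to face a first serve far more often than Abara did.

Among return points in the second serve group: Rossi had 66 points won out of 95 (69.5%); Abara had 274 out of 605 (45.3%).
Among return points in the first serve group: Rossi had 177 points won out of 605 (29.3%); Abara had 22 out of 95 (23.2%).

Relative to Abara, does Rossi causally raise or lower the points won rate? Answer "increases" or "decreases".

increases

Within every serve type level Rossi has the higher rate, yet pooled Abara does — Simpson's reversal.
Nothing the player does changes serve type; the imbalance is an allocation artefact. With serve type also predicting the outcome, the pooled figure is confounded, and the within-stratum comparison is the causal one.
Within each level — second serve: 69.5% vs 45.3%; first serve: 29.3% vs 23.2% — Rossi is higher every time.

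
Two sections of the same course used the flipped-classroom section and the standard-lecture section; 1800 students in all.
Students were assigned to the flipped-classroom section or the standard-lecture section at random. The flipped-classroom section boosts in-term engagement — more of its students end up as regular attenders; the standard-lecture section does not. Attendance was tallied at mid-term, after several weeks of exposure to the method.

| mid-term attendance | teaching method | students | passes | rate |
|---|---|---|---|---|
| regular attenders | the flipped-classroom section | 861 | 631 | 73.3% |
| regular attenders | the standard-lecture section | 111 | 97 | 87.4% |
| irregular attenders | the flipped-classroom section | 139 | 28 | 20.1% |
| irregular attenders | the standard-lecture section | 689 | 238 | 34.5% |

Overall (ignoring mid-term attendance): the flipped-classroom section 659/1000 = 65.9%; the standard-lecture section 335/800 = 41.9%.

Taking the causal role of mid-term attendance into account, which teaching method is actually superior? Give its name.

the flipped-classroom section

Mid-term attendance lies on the pathway teaching method → mid-term attendance → outcome, so adjusting for it blocks the indirect effect. For the total causal effect of teaching method, use the unadjusted pooled rates.
Pooled: the flipped-classroom section 65.9% vs the standard-lecture section 41.9%; the flipped-classroom section is higher overall.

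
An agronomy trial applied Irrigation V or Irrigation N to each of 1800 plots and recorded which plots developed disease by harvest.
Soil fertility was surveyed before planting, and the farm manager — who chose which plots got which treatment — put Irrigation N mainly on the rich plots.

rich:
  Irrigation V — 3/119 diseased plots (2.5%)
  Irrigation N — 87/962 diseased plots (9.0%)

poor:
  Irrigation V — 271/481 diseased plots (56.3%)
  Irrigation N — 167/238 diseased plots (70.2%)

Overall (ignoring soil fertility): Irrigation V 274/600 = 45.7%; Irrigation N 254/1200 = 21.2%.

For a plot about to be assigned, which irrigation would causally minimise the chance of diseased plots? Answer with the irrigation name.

Here soil fertility is a common cause — it drives both which irrigation a case falls under and the outcome. The crude comparison mixes populations; the stratum-specific rates are the causally relevant ones.
Within each level — rich: 2.5% vs 9.0%; poor: 56.3% vs 70.2% — Irrigation V is lower every time.

Irrigation V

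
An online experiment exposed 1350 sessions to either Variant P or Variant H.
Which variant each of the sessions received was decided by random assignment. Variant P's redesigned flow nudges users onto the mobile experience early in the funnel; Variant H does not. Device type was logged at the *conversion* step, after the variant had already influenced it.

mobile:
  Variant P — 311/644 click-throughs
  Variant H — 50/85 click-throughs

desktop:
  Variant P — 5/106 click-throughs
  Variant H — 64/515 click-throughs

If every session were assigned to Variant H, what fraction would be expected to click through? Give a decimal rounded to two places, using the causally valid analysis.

0.19

The stratified and pooled comparisons disagree (Variant H wins within each device type; Variant P wins overall), so the answer turns on the causal role of device type.
Because the variant influences device type, device type is a post-treatment mediator, not a confounder. Stratifying on it would bias the estimate; the causal effect is the crude pooled difference.
So P(outcome | do(Variant H)) is just the pooled rate for Variant H: 114/600 = 0.190.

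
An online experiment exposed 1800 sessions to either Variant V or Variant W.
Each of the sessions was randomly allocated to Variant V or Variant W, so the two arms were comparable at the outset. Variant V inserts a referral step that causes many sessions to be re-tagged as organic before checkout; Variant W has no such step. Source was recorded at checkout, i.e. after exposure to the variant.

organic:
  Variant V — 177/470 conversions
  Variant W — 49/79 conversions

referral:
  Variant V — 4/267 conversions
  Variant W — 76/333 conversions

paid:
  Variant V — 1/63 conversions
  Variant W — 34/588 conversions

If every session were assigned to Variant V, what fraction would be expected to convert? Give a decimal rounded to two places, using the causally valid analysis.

Variant W is higher inside every traffic source stratum but Variant V is higher in aggregate. Whether to stratify depends on how traffic source relates to the variant.
The distribution of traffic source is itself part of what the variant does — it is an intermediate outcome. Holding it fixed would remove that part of the effect; the total effect is the pooled difference.
So P(outcome | do(Variant V)) is just the pooled rate for Variant V: 182/800 = 0.228.

0.23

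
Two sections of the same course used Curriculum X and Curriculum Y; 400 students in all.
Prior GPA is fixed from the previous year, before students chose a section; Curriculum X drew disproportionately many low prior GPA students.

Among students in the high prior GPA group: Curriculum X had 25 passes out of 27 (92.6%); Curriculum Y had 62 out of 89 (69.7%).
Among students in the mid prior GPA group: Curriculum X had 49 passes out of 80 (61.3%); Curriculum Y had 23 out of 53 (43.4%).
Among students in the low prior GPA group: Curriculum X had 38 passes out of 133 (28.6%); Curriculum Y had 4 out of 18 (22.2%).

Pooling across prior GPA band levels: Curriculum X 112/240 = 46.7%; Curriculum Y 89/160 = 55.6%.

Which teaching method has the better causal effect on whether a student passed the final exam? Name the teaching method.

Curriculum X is higher inside every prior GPA band stratum but Curriculum Y is higher in aggregate. Whether to stratify depends on how prior GPA band relates to the teaching method.
Prior GPA band differs across teaching methods for reasons unrelated to any effect of the teaching method itself, and it separately predicts the outcome — a classic confounder. We must compare within prior GPA band levels.
Within each level — high prior GPA: 92.6% vs 69.7%; mid prior GPA: 61.3% vs 43.4%; low prior GPA: 28.6% vs 22.2% — Curriculum X is higher every time.

Curriculum X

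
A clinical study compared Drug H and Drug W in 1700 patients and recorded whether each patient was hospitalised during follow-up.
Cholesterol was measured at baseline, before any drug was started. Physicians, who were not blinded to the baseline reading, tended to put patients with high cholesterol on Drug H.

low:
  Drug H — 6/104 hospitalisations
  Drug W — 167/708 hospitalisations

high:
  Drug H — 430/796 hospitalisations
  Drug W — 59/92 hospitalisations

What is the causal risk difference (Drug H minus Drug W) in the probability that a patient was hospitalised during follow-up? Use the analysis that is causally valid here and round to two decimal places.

The cholesterol-specific comparison favours Drug H throughout, but the pooled figures favour Drug W. The question is whether to condition on cholesterol.
Cholesterol is set before the drug has any effect — it is not caused by the drug — and it independently drives the outcome. That makes it a confounder, so the causal comparison is within cholesterol levels.
Adjusting over the population distribution of cholesterol: 0.478·(0.058−0.236) + 0.522·(0.540−0.641) = -0.138.

-0.14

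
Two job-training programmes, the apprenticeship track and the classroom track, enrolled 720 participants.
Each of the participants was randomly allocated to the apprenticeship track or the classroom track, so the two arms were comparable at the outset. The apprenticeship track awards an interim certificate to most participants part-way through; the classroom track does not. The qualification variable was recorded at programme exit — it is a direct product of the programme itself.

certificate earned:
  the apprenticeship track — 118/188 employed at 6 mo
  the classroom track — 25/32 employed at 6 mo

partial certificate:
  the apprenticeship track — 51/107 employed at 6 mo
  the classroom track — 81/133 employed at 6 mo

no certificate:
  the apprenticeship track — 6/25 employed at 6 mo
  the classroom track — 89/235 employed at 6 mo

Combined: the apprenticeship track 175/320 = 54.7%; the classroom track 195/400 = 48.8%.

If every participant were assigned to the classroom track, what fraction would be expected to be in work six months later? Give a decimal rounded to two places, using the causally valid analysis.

0.49

Stratifying would compare programmes among participants the programmes themselves sorted into qualification attained during the programme groups — a form of selection on an intermediate. The unconditioned pooled rates give the total causal effect.
So P(outcome | do(the classroom track)) is just the pooled rate for the classroom track: 195/400 = 0.487.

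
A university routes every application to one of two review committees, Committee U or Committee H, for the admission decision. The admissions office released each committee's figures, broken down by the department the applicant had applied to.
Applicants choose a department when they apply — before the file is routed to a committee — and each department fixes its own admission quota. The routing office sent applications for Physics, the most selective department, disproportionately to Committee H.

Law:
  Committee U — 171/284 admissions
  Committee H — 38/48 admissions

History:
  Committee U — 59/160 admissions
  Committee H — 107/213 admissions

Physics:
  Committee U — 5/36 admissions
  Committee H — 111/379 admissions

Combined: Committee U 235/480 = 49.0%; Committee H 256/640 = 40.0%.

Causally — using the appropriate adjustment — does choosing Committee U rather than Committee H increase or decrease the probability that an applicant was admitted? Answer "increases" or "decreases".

decreases

Here department is a common cause — it drives both which review committee a case falls under and the outcome. The crude comparison mixes populations; the stratum-specific rates are the causally relevant ones.
Within each level — Law: 60.2% vs 79.2%; History: 36.9% vs 50.2%; Physics: 13.9% vs 29.3% — Committee H is higher every time.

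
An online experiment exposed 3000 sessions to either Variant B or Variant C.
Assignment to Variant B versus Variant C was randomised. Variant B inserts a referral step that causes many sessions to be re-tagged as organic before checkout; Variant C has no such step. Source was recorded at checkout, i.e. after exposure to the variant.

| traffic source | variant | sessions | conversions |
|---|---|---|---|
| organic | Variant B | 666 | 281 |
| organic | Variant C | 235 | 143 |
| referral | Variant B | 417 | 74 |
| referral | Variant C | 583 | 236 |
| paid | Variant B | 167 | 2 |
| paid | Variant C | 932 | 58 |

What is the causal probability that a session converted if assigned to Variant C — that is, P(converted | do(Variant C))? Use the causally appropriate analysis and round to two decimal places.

Traffic source here is a post-treatment variable shaped by the variant; conditioning on it would introduce bias rather than remove it. The overall comparison is the causal one.
So P(outcome | do(Variant C)) is just the pooled rate for Variant C: 437/1750 = 0.250.

0.25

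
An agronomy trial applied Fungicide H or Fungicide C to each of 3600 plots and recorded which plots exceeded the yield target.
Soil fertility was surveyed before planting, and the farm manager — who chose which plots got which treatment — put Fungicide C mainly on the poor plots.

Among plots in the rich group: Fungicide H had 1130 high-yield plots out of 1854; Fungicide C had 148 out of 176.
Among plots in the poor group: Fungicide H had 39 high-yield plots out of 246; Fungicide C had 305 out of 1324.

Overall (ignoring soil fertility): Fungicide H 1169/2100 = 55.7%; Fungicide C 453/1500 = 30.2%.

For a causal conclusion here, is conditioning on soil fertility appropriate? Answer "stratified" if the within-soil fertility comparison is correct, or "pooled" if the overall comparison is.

The soil fertility-specific comparison favours Fungicide C throughout, but the pooled figures favour Fungicide H. The question is whether to condition on soil fertility.
Nothing the fungicide does changes soil fertility; the imbalance is an allocation artefact. With soil fertility also predicting the outcome, the pooled figure is confounded, and the within-stratum comparison is the causal one.
Within each level — rich: 60.9% vs 84.1%; poor: 15.9% vs 23.0% — Fungicide C is higher every time.

stratified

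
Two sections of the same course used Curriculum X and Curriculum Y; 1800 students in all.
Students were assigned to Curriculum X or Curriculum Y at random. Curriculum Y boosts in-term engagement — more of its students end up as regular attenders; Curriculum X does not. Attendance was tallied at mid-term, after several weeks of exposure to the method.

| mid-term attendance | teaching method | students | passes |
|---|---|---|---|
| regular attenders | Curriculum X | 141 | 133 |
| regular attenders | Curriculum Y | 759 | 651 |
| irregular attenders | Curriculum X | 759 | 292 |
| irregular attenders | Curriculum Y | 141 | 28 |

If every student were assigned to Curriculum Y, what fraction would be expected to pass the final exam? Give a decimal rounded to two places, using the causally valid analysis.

Mid-term attendance is recorded after the teaching method and is itself shifted by it — it sits on the causal path from teaching method to outcome. Conditioning on a mediator would strip out part of the effect we want; the pooled comparison gives the total causal effect.
So P(outcome | do(Curriculum Y)) is just the pooled rate for Curriculum Y: 679/900 = 0.754.

0.75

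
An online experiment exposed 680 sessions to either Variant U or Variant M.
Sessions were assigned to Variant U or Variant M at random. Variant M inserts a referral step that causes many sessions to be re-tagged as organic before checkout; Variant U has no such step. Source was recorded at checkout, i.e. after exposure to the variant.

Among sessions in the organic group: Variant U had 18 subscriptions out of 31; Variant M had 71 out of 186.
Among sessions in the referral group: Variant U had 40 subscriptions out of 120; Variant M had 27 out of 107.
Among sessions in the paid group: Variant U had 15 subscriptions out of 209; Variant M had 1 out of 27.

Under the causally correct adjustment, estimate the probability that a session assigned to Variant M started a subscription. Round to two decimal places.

Traffic source lies on the pathway variant → traffic source → outcome, so adjusting for it blocks the indirect effect. For the total causal effect of variant, use the unadjusted pooled rates.
So P(outcome | do(Variant M)) is just the pooled rate for Variant M: 99/320 = 0.309.

0.31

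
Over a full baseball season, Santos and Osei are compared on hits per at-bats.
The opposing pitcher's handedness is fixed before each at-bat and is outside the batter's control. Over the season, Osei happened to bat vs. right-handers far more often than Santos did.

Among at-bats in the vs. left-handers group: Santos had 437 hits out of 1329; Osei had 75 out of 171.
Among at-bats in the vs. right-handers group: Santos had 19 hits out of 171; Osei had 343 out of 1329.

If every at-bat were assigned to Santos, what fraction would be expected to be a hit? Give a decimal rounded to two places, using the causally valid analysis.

0.22

Osei is higher inside every pitcher handedness stratum but Santos is higher in aggregate. Whether to stratify depends on how pitcher handedness relates to the player.
Pitcher handedness satisfies the back-door criterion: it is not a descendant of the player, and it blocks the spurious path from player to outcome. Adjusting for it (i.e., using the within-pitcher handedness rates) gives the causal effect.
Standardising Santos to the population pitcher handedness mix: 0.500·437/1329 + 0.500·19/171 = 0.220.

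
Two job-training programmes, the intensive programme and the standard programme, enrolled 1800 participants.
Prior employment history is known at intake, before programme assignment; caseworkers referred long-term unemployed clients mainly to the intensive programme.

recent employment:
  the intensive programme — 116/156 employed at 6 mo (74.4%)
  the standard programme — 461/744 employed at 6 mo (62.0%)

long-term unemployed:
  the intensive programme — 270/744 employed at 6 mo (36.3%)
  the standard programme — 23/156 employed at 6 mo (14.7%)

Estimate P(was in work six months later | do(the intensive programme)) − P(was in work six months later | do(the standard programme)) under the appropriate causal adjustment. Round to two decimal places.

+0.17

Nothing the programme does changes prior employment history; the imbalance is an allocation artefact. With prior employment history also predicting the outcome, the pooled figure is confounded, and the within-stratum comparison is the causal one.
Adjusting over the population distribution of prior employment history: 0.500·(0.744−0.620) + 0.500·(0.363−0.147) = +0.170.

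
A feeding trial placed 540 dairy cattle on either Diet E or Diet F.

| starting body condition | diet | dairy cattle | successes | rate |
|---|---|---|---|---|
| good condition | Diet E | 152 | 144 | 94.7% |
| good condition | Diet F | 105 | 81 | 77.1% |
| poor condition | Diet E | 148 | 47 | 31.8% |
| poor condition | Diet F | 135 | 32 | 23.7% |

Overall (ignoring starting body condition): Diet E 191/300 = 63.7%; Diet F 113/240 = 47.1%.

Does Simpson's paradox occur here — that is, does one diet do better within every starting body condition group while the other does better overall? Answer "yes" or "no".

Within each starting body condition level (good condition 94.7% vs 77.1%; poor condition 31.8% vs 23.7%), Diet E has the higher rate every time. Pooled: 63.7% vs 47.1% — Diet E has the higher rate overall. They agree.

no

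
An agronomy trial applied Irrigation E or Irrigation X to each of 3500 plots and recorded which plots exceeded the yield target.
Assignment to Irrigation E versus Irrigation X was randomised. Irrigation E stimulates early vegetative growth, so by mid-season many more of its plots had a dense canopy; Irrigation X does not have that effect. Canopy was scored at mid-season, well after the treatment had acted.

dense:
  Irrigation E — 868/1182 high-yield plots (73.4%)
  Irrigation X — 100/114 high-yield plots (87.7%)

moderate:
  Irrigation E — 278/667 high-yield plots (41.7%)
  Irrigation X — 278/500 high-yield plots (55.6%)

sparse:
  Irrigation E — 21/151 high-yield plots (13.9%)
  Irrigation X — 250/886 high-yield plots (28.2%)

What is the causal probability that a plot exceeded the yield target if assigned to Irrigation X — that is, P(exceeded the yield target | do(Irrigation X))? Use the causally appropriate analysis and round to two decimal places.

The stratified and pooled comparisons disagree (Irrigation X wins within each mid-season canopy; Irrigation E wins overall), so the answer turns on the causal role of mid-season canopy.
Mid-season canopy here is a post-treatment variable shaped by the irrigation; conditioning on it would introduce bias rather than remove it. The overall comparison is the causal one.
So P(outcome | do(Irrigation X)) is just the pooled rate for Irrigation X: 628/1500 = 0.419.

0.42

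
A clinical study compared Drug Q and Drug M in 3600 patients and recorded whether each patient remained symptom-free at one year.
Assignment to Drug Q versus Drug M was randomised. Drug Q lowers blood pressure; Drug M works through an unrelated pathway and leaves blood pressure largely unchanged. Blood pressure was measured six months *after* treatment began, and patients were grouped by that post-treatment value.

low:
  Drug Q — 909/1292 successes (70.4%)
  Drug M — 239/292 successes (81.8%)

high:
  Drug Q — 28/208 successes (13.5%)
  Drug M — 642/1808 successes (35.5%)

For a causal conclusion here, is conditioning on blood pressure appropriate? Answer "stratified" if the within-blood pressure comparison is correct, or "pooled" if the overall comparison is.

pooled

Blood pressure lies on the pathway drug → blood pressure → outcome, so adjusting for it blocks the indirect effect. For the total causal effect of drug, use the unadjusted pooled rates.
Pooled: Drug Q 62.5% vs Drug M 42.0%; Drug Q is higher overall.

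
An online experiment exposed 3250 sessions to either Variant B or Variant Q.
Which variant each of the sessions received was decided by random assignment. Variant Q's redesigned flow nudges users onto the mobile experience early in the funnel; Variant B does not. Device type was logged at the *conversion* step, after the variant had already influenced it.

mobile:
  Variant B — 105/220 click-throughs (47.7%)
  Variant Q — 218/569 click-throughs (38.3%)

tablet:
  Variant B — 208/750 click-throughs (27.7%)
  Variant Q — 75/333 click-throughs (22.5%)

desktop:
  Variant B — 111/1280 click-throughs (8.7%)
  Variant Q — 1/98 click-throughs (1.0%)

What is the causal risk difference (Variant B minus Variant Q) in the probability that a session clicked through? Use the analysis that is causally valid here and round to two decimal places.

-0.11

The distribution of device type is itself part of what the variant does — it is an intermediate outcome. Holding it fixed would remove that part of the effect; the total effect is the pooled difference.
The causal difference is the pooled difference: 0.188 − 0.294 = -0.106.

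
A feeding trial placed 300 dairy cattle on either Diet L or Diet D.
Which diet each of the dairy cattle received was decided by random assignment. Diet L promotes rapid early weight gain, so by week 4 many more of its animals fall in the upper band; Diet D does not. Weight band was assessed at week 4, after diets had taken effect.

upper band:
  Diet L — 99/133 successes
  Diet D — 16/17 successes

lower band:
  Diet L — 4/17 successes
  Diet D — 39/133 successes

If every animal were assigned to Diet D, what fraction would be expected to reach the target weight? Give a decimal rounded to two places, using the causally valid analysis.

0.37

Week-4 weight band here is a post-treatment variable shaped by the diet; conditioning on it would introduce bias rather than remove it. The overall comparison is the causal one.
So P(outcome | do(Diet D)) is just the pooled rate for Diet D: 55/150 = 0.367.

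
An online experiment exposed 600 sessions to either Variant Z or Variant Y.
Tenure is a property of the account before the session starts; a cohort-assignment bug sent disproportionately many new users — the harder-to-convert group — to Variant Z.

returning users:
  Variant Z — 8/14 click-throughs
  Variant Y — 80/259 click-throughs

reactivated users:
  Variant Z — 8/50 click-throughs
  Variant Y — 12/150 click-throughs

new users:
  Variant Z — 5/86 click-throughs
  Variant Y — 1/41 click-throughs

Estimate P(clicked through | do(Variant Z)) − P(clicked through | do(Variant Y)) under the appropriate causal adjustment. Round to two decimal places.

+0.15

The user tenure-specific comparison favours Variant Z throughout, but the pooled figures favour Variant Y. The question is whether to condition on user tenure.
The imbalance in user tenure arose from how sessions were allocated, not from anything the variant did; and user tenure independently affects the outcome. The pooled gap is confounded — condition on user tenure.
Adjusting over the population distribution of user tenure: 0.455·(0.571−0.309) + 0.333·(0.160−0.080) + 0.212·(0.058−0.024) = +0.153.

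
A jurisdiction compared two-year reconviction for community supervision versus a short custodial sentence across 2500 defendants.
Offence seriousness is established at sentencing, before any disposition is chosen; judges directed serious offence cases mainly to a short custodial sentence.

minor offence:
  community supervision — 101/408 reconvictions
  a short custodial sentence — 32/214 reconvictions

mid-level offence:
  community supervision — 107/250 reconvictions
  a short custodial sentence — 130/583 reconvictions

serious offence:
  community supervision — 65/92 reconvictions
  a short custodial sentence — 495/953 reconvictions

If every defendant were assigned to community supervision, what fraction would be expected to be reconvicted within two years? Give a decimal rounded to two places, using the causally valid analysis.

0.50

Offence seriousness is set before the disposition has any effect — it is not caused by the disposition — and it independently drives the outcome. That makes it a confounder, so the causal comparison is within offence seriousness levels.
Standardising community supervision to the population offence seriousness mix: 0.249·101/408 + 0.333·107/250 + 0.418·65/92 = 0.500.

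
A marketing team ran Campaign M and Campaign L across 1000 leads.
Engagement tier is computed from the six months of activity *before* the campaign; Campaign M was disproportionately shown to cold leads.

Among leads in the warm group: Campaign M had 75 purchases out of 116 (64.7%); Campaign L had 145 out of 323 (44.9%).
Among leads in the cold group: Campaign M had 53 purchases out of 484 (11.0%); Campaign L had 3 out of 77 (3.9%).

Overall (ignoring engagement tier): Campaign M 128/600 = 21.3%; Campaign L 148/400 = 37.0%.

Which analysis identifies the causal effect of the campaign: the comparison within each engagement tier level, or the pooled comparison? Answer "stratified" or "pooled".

Engagement tier satisfies the back-door criterion: it is not a descendant of the campaign, and it blocks the spurious path from campaign to outcome. Adjusting for it (i.e., using the within-engagement tier rates) gives the causal effect.
Within each level — warm: 64.7% vs 44.9%; cold: 11.0% vs 3.9% — Campaign M is higher every time.

stratified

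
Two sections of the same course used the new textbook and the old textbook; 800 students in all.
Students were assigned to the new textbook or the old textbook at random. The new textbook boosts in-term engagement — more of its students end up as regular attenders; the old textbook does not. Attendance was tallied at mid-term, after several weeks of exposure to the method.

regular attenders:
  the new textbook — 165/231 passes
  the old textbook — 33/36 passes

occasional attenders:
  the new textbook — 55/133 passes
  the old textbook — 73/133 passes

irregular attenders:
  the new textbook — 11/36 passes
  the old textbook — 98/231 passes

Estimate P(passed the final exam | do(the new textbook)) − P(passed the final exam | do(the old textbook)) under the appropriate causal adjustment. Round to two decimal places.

Stratifying would compare teaching methods among students the teaching methods themselves sorted into mid-term attendance groups — a form of selection on an intermediate. The unconditioned pooled rates give the total causal effect.
The causal difference is the pooled difference: 0.578 − 0.510 = +0.068.

+0.07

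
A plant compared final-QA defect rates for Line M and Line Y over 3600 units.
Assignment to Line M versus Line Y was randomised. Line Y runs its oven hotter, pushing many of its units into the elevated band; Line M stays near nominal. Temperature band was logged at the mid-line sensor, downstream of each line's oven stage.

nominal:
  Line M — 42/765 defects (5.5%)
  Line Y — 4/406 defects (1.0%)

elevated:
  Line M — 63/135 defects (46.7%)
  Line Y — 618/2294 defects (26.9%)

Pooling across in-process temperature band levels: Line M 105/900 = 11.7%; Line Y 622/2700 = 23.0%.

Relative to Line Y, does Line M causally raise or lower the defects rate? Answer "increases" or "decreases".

decreases

Within every in-process temperature band level Line Y has the lower rate, yet pooled Line M does — Simpson's reversal.
In-process temperature band is recorded after the line and is itself shifted by it — it sits on the causal path from line to outcome. Conditioning on a mediator would strip out part of the effect we want; the pooled comparison gives the total causal effect.
Pooled: Line M 11.7% vs Line Y 23.0%; Line M is lower overall.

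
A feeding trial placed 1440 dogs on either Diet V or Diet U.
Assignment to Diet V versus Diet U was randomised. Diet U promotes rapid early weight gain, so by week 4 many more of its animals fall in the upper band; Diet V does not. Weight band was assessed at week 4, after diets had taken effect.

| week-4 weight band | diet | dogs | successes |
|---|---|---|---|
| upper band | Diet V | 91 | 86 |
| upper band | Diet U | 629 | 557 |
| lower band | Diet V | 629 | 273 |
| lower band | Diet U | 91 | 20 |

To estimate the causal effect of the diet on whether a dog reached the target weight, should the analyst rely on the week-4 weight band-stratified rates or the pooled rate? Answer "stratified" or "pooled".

pooled

Within every week-4 weight band level Diet V has the higher rate, yet pooled Diet U does — Simpson's reversal.
Week-4 weight band lies on the pathway diet → week-4 weight band → outcome, so adjusting for it blocks the indirect effect. For the total causal effect of diet, use the unadjusted pooled rates.
Pooled: Diet V 49.9% vs Diet U 80.1%; Diet U is higher overall.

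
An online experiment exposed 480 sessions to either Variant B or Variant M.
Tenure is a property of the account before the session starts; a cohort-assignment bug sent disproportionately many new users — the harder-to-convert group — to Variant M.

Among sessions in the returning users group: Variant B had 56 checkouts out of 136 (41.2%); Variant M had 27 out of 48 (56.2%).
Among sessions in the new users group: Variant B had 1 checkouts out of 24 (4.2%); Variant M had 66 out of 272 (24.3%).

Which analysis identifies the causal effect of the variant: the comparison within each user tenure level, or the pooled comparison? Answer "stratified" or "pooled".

User tenure is set before the variant has any effect — it is not caused by the variant — and it independently drives the outcome. That makes it a confounder, so the causal comparison is within user tenure levels.
Within each level — returning users: 41.2% vs 56.2%; new users: 4.2% vs 24.3% — Variant M is higher every time.

stratified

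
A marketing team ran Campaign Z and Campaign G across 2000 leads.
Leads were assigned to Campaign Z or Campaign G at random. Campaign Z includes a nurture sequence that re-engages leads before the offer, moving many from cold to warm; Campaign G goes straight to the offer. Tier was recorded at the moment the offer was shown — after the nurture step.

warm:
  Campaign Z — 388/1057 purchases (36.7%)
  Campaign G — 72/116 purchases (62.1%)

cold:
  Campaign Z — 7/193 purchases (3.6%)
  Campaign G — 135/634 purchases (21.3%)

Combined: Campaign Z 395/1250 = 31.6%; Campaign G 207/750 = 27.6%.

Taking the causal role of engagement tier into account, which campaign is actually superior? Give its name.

Engagement tier is downstream of the campaign. One should not condition on a consequence of treatment, so the overall rates are the right comparison.
Pooled: Campaign Z 31.6% vs Campaign G 27.6%; Campaign Z is higher overall.

Campaign Z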